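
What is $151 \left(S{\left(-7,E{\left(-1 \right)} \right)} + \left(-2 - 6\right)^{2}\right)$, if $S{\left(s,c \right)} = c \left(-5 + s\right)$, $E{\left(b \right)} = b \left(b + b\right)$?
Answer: $6040$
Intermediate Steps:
$E{\left(b \right)} = 2 b^{2}$ ($E{\left(b \right)} = b 2 b = 2 b^{2}$)
$151 \left(S{\left(-7,E{\left(-1 \right)} \right)} + \left(-2 - 6\right)^{2}\right) = 151 \left(2 \left(-1\right)^{2} \left(-5 - 7\right) + \left(-2 - 6\right)^{2}\right) = 151 \left(2 \cdot 1 \left(-12\right) + \left(-8\right)^{2}\right) = 151 \left(2 \left(-12\right) + 64\right) = 151 \left(-24 + 64\right) = 151 \cdot 40 = 6040$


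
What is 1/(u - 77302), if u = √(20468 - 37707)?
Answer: -77302/5975616443 - I*√17239/5975616443 ≈ -1.2936e-5 - 2.1972e-8*I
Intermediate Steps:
u = I*√17239 (u = √(-17239) = I*√17239 ≈ 131.3*I)
1/(u - 77302) = 1/(I*√17239 - 77302) = 1/(-77302 + I*√17239)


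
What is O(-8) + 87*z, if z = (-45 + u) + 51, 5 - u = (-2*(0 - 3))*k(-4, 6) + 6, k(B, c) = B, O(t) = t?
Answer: 2515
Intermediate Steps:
u = 23 (u = 5 - (-2*(0 - 3)*(-4) + 6) = 5 - (-2*(-3)*(-4) + 6) = 5 - (6*(-4) + 6) = 5 - (-24 + 6) = 5 - 1*(-18) = 5 + 18 = 23)
z = 29 (z = (-45 + 23) + 51 = -22 + 51 = 29)
O(-8) + 87*z = -8 + 87*29 = -8 + 2523 = 2515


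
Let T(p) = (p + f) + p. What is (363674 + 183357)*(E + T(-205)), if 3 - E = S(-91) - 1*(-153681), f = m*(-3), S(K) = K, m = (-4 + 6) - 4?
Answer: -84237850721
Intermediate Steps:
m = -2 (m = 2 - 4 = -2)
f = 6 (f = -2*(-3) = 6)
E = -153587 (E = 3 - (-91 - 1*(-153681)) = 3 - (-91 + 153681) = 3 - 1*153590 = 3 - 153590 = -153587)
T(p) = 6 + 2*p (T(p) = (p + 6) + p = (6 + p) + p = 6 + 2*p)
(363674 + 183357)*(E + T(-205)) = (363674 + 183357)*(-153587 + (6 + 2*(-205))) = 547031*(-153587 + (6 - 410)) = 547031*(-153587 - 404) = 547031*(-153991) = -84237850721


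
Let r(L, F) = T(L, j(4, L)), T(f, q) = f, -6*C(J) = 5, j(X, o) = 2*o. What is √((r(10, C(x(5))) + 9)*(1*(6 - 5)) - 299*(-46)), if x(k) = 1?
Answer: √13773 ≈ 117.36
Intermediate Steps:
C(J) = -⅚ (C(J) = -⅙*5 = -⅚)
r(L, F) = L
√((r(10, C(x(5))) + 9)*(1*(6 - 5)) - 299*(-46)) = √((10 + 9)*(1*(6 - 5)) - 299*(-46)) = √(19*(1*1) + 13754) = √(19*1 + 13754) = √(19 + 13754) = √13773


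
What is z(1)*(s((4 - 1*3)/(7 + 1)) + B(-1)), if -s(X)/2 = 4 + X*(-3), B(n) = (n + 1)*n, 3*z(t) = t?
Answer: -29/12 ≈ -2.4167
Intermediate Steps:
z(t) = t/3
B(n) = n*(1 + n) (B(n) = (1 + n)*n = n*(1 + n))
s(X) = -8 + 6*X (s(X) = -2*(4 + X*(-3)) = -2*(4 - 3*X) = -8 + 6*X)
z(1)*(s((4 - 1*3)/(7 + 1)) + B(-1)) = ((⅓)*1)*((-8 + 6*((4 - 1*3)/(7 + 1))) - (1 - 1)) = ((-8 + 6*((4 - 3)/8)) - 1*0)/3 = ((-8 + 6*(1*(⅛))) + 0)/3 = ((-8 + 6*(⅛)) + 0)/3 = ((-8 + ¾) + 0)/3 = (-29/4 + 0)/3 = (⅓)*(-29/4) = -29/12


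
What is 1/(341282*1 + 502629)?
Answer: 1/843911 ≈ 1.1850e-6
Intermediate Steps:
1/(341282*1 + 502629) = 1/(341282 + 502629) = 1/843911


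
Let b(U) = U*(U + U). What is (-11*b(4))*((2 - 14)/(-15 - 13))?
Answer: -1056/7 ≈ -150.86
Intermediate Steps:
b(U) = 2*U² (b(U) = U*(2*U) = 2*U²)
(-11*b(4))*((2 - 14)/(-15 - 13)) = (-22*4²)*((2 - 14)/(-15 - 13)) = (-22*16)*(-12/(-28)) = (-11*32)*(-12*(-1/28)) = -352*3/7 = -1056/7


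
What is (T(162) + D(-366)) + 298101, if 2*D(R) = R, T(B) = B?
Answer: 298080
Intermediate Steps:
D(R) = R/2
(T(162) + D(-366)) + 298101 = (162 + (½)*(-366)) + 298101 = (162 - 183) + 298101 = -21 + 298101 = 298080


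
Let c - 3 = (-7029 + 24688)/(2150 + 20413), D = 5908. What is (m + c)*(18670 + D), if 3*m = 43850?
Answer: 8107820084444/22563 ≈ 3.5934e+8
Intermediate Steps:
m = 43850/3 (m = (⅓)*43850 = 43850/3 ≈ 14617.)
c = 85348/22563 (c = 3 + (-7029 + 24688)/(2150 + 20413) = 3 + 17659/22563 = 85348/22563 ≈ 3.7827)
(m + c)*(18670 + D) = (43850/3 + 85348/22563)*(18670 + 5908) = (329881198/22563)*24578 = 8107820084444/22563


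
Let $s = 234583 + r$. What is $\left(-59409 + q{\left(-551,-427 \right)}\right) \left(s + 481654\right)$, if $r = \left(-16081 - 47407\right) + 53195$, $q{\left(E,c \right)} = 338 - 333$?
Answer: $-41935897376$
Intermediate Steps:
$q{\left(E,c \right)} = 5$ ($q{\left(E,c \right)} = 338 - 333 = 5$)
$r = -10293$ ($r = -63488 + 53195 = -10293$)
$s = 224290$ ($s = 234583 - 10293 = 224290$)
$\left(-59409 + q{\left(-551,-427 \right)}\right) \left(s + 481654\right) = \left(-59409 + 5\right) \left(224290 + 481654\right) = \left(-59404\right) 705944 = -41935897376$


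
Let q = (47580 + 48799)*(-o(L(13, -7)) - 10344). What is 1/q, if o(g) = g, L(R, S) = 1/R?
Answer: -13/12960373267 ≈ -1.0031e-9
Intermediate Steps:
q = -12960373267/13 (q = (47580 + 48799)*(-1/13 - 10344) = 96379*(-1*1/13 - 10344) = 96379*(-1/13 - 10344) = 96379*(-134473/13) = -12960373267/13 ≈ -9.9695e+8)
1/q = 1/(-12960373267/13) = -13/12960373267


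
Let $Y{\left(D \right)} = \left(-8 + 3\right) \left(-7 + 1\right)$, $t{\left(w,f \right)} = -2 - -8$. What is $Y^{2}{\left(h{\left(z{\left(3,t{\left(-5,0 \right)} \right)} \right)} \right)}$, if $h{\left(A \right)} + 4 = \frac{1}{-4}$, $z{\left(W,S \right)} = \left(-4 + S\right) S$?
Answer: $900$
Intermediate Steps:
$t{\left(w,f \right)} = 6$ ($t{\left(w,f \right)} = -2 + 8 = 6$)
$z{\left(W,S \right)} = S \left(-4 + S\right)$
$h{\left(A \right)} = - \frac{17}{4}$ ($h{\left(A \right)} = -4 + \frac{1}{-4} = -4 - \frac{1}{4} = - \frac{17}{4}$)
$Y{\left(D \right)} = 30$ ($Y{\left(D \right)} = \left(-5\right) \left(-6\right) = 30$)
$Y^{2}{\left(h{\left(z{\left(3,t{\left(-5,0 \right)} \right)} \right)} \right)} = 30^{2} = 900$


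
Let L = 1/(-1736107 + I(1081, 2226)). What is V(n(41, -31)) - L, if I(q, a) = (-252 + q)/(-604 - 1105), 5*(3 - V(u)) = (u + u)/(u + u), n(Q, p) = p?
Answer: 41538116233/14835038460 ≈ 2.8000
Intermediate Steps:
V(u) = 14/5 (V(u) = 3 - (u + u)/(5*(u + u)) = 3 - 2*u/(5*(2*u)) = 3 - 2*u*1/(2*u)/5 = 3 - 1/5*1 = 3 - 1/5 = 14/5)
I(q, a) = 252/1709 - q/1709 (I(q, a) = (-252 + q)/(-1709) = (-252 + q)*(-1/1709) = 252/1709 - q/1709)
L = -1709/2967007692 (L = 1/(-1736107 + (252/1709 - 1/1709*1081)) = 1/(-1736107 + (252/1709 - 1081/1709)) = 1/(-1736107 - 829/1709) = 1/(-2967007692/1709) = -1709/2967007692 ≈ -5.7600e-7)
V(n(41, -31)) - L = 14/5 - 1*(-1709/2967007692) = 14/5 + 1709/2967007692 = 41538116233/14835038460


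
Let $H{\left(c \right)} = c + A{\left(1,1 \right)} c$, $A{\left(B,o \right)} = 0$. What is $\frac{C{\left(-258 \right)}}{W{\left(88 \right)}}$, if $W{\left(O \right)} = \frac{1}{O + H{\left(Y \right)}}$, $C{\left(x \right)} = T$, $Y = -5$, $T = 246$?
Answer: $20418$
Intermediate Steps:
$C{\left(x \right)} = 246$
$H{\left(c \right)} = c$ ($H{\left(c \right)} = c + 0 c = c + 0 = c$)
$W{\left(O \right)} = \frac{1}{-5 + O}$ ($W{\left(O \right)} = \frac{1}{O - 5} = \frac{1}{-5 + O}$)
$\frac{C{\left(-258 \right)}}{W{\left(88 \right)}} = \frac{246}{\frac{1}{-5 + 88}} = \frac{246}{\frac{1}{83}} = 246 \frac{1}{\frac{1}{83}} = 246 \cdot 83 = 20418$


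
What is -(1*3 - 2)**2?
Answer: -1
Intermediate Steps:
-(1*3 - 2)**2 = -(3 - 2)**2 = -1*1**2 = -1*1 = -1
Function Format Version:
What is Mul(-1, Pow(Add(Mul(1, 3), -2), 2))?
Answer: -1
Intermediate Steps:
Mul(-1, Pow(Add(Mul(1, 3), -2), 2)) = Mul(-1, Pow(Add(3, -2), 2)) = Mul(-1, Pow(1, 2)) = Mul(-1, 1) = -1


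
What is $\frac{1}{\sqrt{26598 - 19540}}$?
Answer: $\frac{\sqrt{7058}}{7058} \approx 0.011903$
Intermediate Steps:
$\frac{1}{\sqrt{26598 - 19540}} = \frac{1}{\sqrt{7058}} = \frac{\sqrt{7058}}{7058}$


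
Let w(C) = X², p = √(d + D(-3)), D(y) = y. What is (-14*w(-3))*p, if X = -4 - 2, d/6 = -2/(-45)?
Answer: -168*I*√615/5 ≈ -833.25*I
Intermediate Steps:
d = 4/15 (d = 6*(-2/(-45)) = 6*(-2*(-1/45)) = 6*(2/45) = 4/15 ≈ 0.26667)
X = -6
p = I*√615/15 (p = √(4/15 - 3) = √(-41/15) = I*√615/15 ≈ 1.6533*I)
w(C) = 36 (w(C) = (-6)² = 36)
(-14*w(-3))*p = (-14*36)*(I*√615/15) = -168*I*√615/5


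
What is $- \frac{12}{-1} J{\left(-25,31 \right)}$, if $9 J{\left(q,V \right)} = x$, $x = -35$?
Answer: $- \frac{140}{3} \approx -46.667$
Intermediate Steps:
$J{\left(q,V \right)} = - \frac{35}{9}$ ($J{\left(q,V \right)} = \frac{1}{9} \left(-35\right) = - \frac{35}{9}$)
$- \frac{12}{-1} J{\left(-25,31 \right)} = - \frac{12}{-1} \left(- \frac{35}{9}\right) = \left(-12\right) \left(-1\right) \left(- \frac{35}{9}\right) = 12 \left(- \frac{35}{9}\right) = - \frac{140}{3}$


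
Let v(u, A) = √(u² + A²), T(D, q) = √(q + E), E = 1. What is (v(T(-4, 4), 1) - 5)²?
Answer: (5 - √6)² ≈ 6.5051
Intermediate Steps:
T(D, q) = √(1 + q) (T(D, q) = √(q + 1) = √(1 + q))
v(u, A) = √(A² + u²)
(v(T(-4, 4), 1) - 5)² = (√(1² + (√(1 + 4))²) - 5)² = (√(1 + (√5)²) - 5)² = (√(1 + 5) - 5)² = (√6 - 5)² = (-5 + √6)²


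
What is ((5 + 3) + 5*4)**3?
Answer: 21952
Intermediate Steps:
((5 + 3) + 5*4)**3 = (8 + 20)**3 = 28**3 = 21952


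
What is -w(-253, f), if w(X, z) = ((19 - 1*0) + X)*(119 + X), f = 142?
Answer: -31356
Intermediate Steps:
w(X, z) = (19 + X)*(119 + X) (w(X, z) = ((19 + 0) + X)*(119 + X) = (19 + X)*(119 + X))
-w(-253, f) = -(2261 + (-253)**2 + 138*(-253)) = -(2261 + 64009 - 34914) = -1*31356 = -31356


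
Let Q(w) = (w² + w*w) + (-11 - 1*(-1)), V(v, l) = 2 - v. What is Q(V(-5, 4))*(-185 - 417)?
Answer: -52976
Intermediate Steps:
Q(w) = -10 + 2*w² (Q(w) = (w² + w²) + (-11 + 1) = 2*w² - 10 = -10 + 2*w²)
Q(V(-5, 4))*(-185 - 417) = (-10 + 2*(2 - 1*(-5))²)*(-185 - 417) = (-10 + 2*(2 + 5)²)*(-602) = (-10 + 2*7²)*(-602) = (-10 + 2*49)*(-602) = (-10 + 98)*(-602) = 88*(-602) = -52976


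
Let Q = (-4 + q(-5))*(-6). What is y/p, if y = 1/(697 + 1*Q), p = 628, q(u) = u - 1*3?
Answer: 1/482932 ≈ 2.0707e-6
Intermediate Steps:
q(u) = -3 + u (q(u) = u - 3 = -3 + u)
Q = 72 (Q = (-4 + (-3 - 5))*(-6) = (-4 - 8)*(-6) = -12*(-6) = 72)
y = 1/769 (y = 1/(697 + 1*72) = 1/(697 + 72) = 1/769 ≈ 0.0013004)
y/p = (1/769)/628 = (1/769)*(1/628) = 1/482932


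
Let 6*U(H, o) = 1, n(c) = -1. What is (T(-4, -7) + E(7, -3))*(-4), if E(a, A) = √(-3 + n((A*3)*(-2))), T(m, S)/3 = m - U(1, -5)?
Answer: 50 - 8*I ≈ 50.0 - 8.0*I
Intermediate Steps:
U(H, o) = ⅙ (U(H, o) = (⅙)*1 = ⅙)
T(m, S) = -½ + 3*m (T(m, S) = 3*(m - 1*⅙) = 3*(m - ⅙) = 3*(-⅙ + m) = -½ + 3*m)
E(a, A) = 2*I (E(a, A) = √(-3 - 1) = √(-4) = 2*I)
(T(-4, -7) + E(7, -3))*(-4) = ((-½ + 3*(-4)) + 2*I)*(-4) = ((-½ - 12) + 2*I)*(-4) = (-25/2 + 2*I)*(-4) = 50 - 8*I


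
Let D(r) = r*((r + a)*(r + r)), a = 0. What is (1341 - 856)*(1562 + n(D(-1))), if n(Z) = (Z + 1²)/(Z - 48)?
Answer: 7575797/10 ≈ 7.5758e+5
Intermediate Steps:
D(r) = 2*r³ (D(r) = r*((r + 0)*(r + r)) = r*(r*(2*r)) = r*(2*r²) = 2*r³)
n(Z) = (1 + Z)/(-48 + Z) (n(Z) = (Z + 1)/(-48 + Z) = (1 + Z)/(-48 + Z))
(1341 - 856)*(1562 + n(D(-1))) = (1341 - 856)*(1562 + (1 + 2*(-1)³)/(-48 + 2*(-1)³)) = 485*(1562 + (1 + 2*(-1))/(-48 + 2*(-1))) = 485*(1562 + (1 - 2)/(-48 - 2)) = 485*(1562 - 1/(-50)) = 485*(1562 - 1/50*(-1)) = 485*(1562 + 1/50) = 485*(78101/50) = 7575797/10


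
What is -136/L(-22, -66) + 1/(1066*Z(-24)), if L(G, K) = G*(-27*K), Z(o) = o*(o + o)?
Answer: 4640321/1337326848 ≈ 0.0034698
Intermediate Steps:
Z(o) = 2*o² (Z(o) = o*(2*o) = 2*o²)
L(G, K) = -27*G*K
-136/L(-22, -66) + 1/(1066*Z(-24)) = -136/((-27*(-22)*(-66))) + 1/(1066*((2*(-24)²))) = -136/(-39204) + 1/(1066*((2*576))) = -136*(-1/39204) + (1/1066)/1152 = 34/9801 + (1/1066)*(1/1152) = 34/9801 + 1/1228032 = 4640321/1337326848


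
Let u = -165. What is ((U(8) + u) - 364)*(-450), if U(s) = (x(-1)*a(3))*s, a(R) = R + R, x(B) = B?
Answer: 259650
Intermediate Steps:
a(R) = 2*R
U(s) = -6*s (U(s) = (-2*3)*s = (-1*6)*s = -6*s)
((U(8) + u) - 364)*(-450) = ((-6*8 - 165) - 364)*(-450) = ((-48 - 165) - 364)*(-450) = (-213 - 364)*(-450) = -577*(-450) = 259650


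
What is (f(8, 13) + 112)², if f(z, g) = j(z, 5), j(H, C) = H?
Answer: 14400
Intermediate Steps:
f(z, g) = z
(f(8, 13) + 112)² = (8 + 112)² = 120² = 14400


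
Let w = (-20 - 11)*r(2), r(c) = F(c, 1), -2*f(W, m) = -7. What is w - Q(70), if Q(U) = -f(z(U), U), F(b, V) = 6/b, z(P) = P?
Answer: -179/2 ≈ -89.500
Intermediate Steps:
f(W, m) = 7/2 (f(W, m) = -1/2*(-7) = 7/2)
r(c) = 6/c
w = -93 (w = (-20 - 11)*(6/2) = -186/2 = -31*3 = -93)
Q(U) = -7/2 (Q(U) = -1*7/2 = -7/2)
w - Q(70) = -93 - 1*(-7/2) = -93 + 7/2 = -179/2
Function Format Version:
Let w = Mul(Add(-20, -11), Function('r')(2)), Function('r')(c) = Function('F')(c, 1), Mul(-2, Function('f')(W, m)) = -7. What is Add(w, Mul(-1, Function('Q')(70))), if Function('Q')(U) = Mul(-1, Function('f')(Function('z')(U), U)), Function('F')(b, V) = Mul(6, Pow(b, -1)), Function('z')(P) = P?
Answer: Rational(-179, 2) ≈ -89.500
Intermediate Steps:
Function('f')(W, m) = Rational(7, 2) (Function('f')(W, m) = Mul(Rational(-1, 2), -7) = Rational(7, 2))
Function('r')(c) = Mul(6, Pow(c, -1))
w = -93 (w = Mul(Add(-20, -11), Mul(6, Pow(2, -1))) = Mul(-31, Mul(6, Rational(1, 2))) = Mul(-31, 3) = -93)
Function('Q')(U) = Rational(-7, 2) (Function('Q')(U) = Mul(-1, Rational(7, 2)) = Rational(-7, 2))
Add(w, Mul(-1, Function('Q')(70))) = Add(-93, Mul(-1, Rational(-7, 2))) = Add(-93, Rational(7, 2)) = Rational(-179, 2)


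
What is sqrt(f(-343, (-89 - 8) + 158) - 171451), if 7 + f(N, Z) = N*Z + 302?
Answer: I*sqrt(192079) ≈ 438.27*I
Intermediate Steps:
f(N, Z) = 295 + N*Z (f(N, Z) = -7 + (N*Z + 302) = -7 + (302 + N*Z) = 295 + N*Z)
sqrt(f(-343, (-89 - 8) + 158) - 171451) = sqrt((295 - 343*((-89 - 8) + 158)) - 171451) = sqrt((295 - 343*(-97 + 158)) - 171451) = sqrt((295 - 343*61) - 171451) = sqrt((295 - 20923) - 171451) = sqrt(-20628 - 171451) = sqrt(-192079) = I*sqrt(192079)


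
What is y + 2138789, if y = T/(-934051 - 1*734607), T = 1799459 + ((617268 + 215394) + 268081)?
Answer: 1784452237480/834329 ≈ 2.1388e+6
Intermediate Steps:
T = 2900202 (T = 1799459 + (832662 + 268081) = 1799459 + 1100743 = 2900202)
y = -1450101/834329 (y = 2900202/(-934051 - 1*734607) = 2900202/(-934051 - 734607) = 2900202/(-1668658) = 2900202*(-1/1668658) = -1450101/834329 ≈ -1.7380)
y + 2138789 = -1450101/834329 + 2138789 = 1784452237480/834329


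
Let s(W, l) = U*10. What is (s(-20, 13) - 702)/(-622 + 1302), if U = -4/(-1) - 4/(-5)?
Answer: -327/340 ≈ -0.96176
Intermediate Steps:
U = 24/5 (U = -4*(-1) - 4*(-⅕) = 4 + ⅘ = 24/5 ≈ 4.8000)
s(W, l) = 48 (s(W, l) = (24/5)*10 = 48)
(s(-20, 13) - 702)/(-622 + 1302) = (48 - 702)/(-622 + 1302) = -654/680 = (1/680)*(-654) = -327/340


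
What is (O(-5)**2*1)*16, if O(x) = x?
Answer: 400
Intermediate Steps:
(O(-5)**2*1)*16 = ((-5)**2*1)*16 = (25*1)*16 = 25*16 = 400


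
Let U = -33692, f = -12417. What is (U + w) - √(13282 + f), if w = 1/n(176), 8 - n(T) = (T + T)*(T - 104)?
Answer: -853620513/25336 - √865 ≈ -33721.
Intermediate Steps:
n(T) = 8 - 2*T*(-104 + T) (n(T) = 8 - (T + T)*(T - 104) = 8 - 2*T*(-104 + T))
w = -1/25336 (w = 1/(8 - 2*176² + 208*176) = 1/(8 - 2*30976 + 36608) = 1/(8 - 61952 + 36608) = 1/(-25336) = -1/25336 ≈ -3.9470e-5)
(U + w) - √(13282 + f) = (-33692 - 1/25336) - √(13282 - 12417) = -853620513/25336 - √865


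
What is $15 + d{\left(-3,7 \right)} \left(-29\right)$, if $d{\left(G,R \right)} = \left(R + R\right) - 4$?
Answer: $-275$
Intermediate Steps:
$d{\left(G,R \right)} = -4 + 2 R$ ($d{\left(G,R \right)} = 2 R - 4 = -4 + 2 R$)
$15 + d{\left(-3,7 \right)} \left(-29\right) = 15 + \left(-4 + 2 \cdot 7\right) \left(-29\right) = 15 + \left(-4 + 14\right) \left(-29\right) = 15 + 10 \left(-29\right) = 15 - 290 = -275$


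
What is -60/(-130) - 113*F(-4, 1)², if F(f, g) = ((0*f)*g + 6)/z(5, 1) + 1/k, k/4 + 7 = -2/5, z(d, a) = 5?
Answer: -1090780061/7118800 ≈ -153.23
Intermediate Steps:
k = -148/5 (k = -28 + 4*(-2/5) = -28 + 4*(-2*⅕) = -28 + 4*(-⅖) = -28 - 8/5 = -148/5 ≈ -29.600)
F(f, g) = 863/740 (F(f, g) = ((0*f)*g + 6)/5 + 1/(-148/5) = (0*g + 6)*(⅕) + 1*(-5/148) = (0 + 6)*(⅕) - 5/148 = 6*(⅕) - 5/148 = 6/5 - 5/148 = 863/740)
-60/(-130) - 113*F(-4, 1)² = -60/(-130) - 113*(863/740)² = -60*(-1/130) - 113*744769/547600 = 6/13 - 84158897/547600 = -1090780061/7118800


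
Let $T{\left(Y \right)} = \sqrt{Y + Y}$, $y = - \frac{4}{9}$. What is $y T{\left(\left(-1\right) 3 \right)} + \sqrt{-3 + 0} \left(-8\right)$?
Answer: $\frac{4 i \left(- \sqrt{6} - 18 \sqrt{3}\right)}{9} \approx - 14.945 i$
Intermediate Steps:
$y = - \frac{4}{9}$ ($y = \left(-4\right) \frac{1}{9} = - \frac{4}{9} \approx -0.44444$)
$T{\left(Y \right)} = \sqrt{2} \sqrt{Y}$ ($T{\left(Y \right)} = \sqrt{2 Y} = \sqrt{2} \sqrt{Y}$)
$y T{\left(\left(-1\right) 3 \right)} + \sqrt{-3 + 0} \left(-8\right) = - \frac{4 \sqrt{2} \sqrt{\left(-1\right) 3}}{9} + \sqrt{-3 + 0} \left(-8\right) = - \frac{4 \sqrt{2} \sqrt{-3}}{9} + \sqrt{-3} \left(-8\right) = - \frac{4 \sqrt{2} i \sqrt{3}}{9} + i \sqrt{3} \left(-8\right) = - \frac{4 i \sqrt{6}}{9} - 8 i \sqrt{3} = - 8 i \sqrt{3} - \frac{4 i \sqrt{6}}{9}$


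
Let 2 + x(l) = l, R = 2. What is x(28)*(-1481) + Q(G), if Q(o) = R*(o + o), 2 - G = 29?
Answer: -38614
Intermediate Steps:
x(l) = -2 + l
G = -27 (G = 2 - 1*29 = 2 - 29 = -27)
Q(o) = 4*o (Q(o) = 2*(o + o) = 2*(2*o) = 4*o)
x(28)*(-1481) + Q(G) = (-2 + 28)*(-1481) + 4*(-27) = 26*(-1481) - 108 = -38506 - 108 = -38614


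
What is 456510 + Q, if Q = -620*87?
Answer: 402570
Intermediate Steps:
Q = -53940
456510 + Q = 456510 - 53940 = 402570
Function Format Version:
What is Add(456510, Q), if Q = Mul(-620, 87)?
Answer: 402570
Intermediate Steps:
Q = -53940
Add(456510, Q) = Add(456510, -53940) = 402570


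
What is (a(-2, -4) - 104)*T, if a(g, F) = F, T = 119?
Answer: -12852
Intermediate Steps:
(a(-2, -4) - 104)*T = (-4 - 104)*119 = -108*119 = -12852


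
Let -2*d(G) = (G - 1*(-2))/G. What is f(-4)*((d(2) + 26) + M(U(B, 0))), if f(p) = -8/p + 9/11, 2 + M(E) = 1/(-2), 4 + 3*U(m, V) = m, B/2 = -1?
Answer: 1395/22 ≈ 63.409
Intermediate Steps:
B = -2 (B = 2*(-1) = -2)
U(m, V) = -4/3 + m/3
M(E) = -5/2 (M(E) = -2 + 1/(-2) = -2 - ½ = -5/2)
d(G) = -(2 + G)/(2*G) (d(G) = -(G - 1*(-2))/(2*G) = -(G + 2)/(2*G) = -(2 + G)/(2*G))
f(p) = 9/11 - 8/p (f(p) = -8/p + 9*(1/11) = -8/p + 9/11 = 9/11 - 8/p)
f(-4)*((d(2) + 26) + M(U(B, 0))) = (9/11 - 8/(-4))*(((½)*(-2 - 1*2)/2 + 26) - 5/2) = (9/11 - 8*(-¼))*(((½)*(½)*(-2 - 2) + 26) - 5/2) = (9/11 + 2)*(((½)*(½)*(-4) + 26) - 5/2) = 31*((-1 + 26) - 5/2)/11 = 31*(25 - 5/2)/11 = (31/11)*(45/2) = 1395/22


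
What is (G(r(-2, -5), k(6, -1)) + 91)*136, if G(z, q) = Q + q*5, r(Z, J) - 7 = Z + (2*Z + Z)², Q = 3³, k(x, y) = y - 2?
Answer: 14008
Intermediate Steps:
k(x, y) = -2 + y
Q = 27
r(Z, J) = 7 + Z + 9*Z² (r(Z, J) = 7 + (Z + (2*Z + Z)²) = 7 + (Z + (3*Z)²) = 7 + (Z + 9*Z²) = 7 + Z + 9*Z²)
G(z, q) = 27 + 5*q (G(z, q) = 27 + q*5 = 27 + 5*q)
(G(r(-2, -5), k(6, -1)) + 91)*136 = ((27 + 5*(-2 - 1)) + 91)*136 = ((27 + 5*(-3)) + 91)*136 = ((27 - 15) + 91)*136 = (12 + 91)*136 = 103*136 = 14008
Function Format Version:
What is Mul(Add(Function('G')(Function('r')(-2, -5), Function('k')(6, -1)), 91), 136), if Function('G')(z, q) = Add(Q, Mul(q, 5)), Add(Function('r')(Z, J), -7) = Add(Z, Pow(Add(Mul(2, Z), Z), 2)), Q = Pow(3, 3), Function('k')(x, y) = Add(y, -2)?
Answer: 14008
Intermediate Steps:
Function('k')(x, y) = Add(-2, y)
Q = 27
Function('r')(Z, J) = Add(7, Z, Mul(9, Pow(Z, 2))) (Function('r')(Z, J) = Add(7, Add(Z, Pow(Add(Mul(2, Z), Z), 2))) = Add(7, Add(Z, Pow(Mul(3, Z), 2))) = Add(7, Add(Z, Mul(9, Pow(Z, 2)))) = Add(7, Z, Mul(9, Pow(Z, 2))))
Function('G')(z, q) = Add(27, Mul(5, q)) (Function('G')(z, q) = Add(27, Mul(q, 5)) = Add(27, Mul(5, q)))
Mul(Add(Function('G')(Function('r')(-2, -5), Function('k')(6, -1)), 91), 136) = Mul(Add(Add(27, Mul(5, Add(-2, -1))), 91), 136) = Mul(Add(Add(27, Mul(5, -3)), 91), 136) = Mul(Add(Add(27, -15), 91), 136) = Mul(Add(12, 91), 136) = Mul(103, 136) = 14008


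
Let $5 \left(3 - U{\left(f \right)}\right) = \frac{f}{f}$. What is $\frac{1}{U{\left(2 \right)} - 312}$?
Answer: $- \frac{5}{1546} \approx -0.0032342$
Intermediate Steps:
$U{\left(f \right)} = \frac{14}{5}$ ($U{\left(f \right)} = 3 - \frac{f \frac{1}{f}}{5} = 3 - \frac{1}{5} = \frac{14}{5}$)
$\frac{1}{U{\left(2 \right)} - 312} = \frac{1}{\frac{14}{5} - 312} = \frac{1}{- \frac{1546}{5}} = - \frac{5}{1546}$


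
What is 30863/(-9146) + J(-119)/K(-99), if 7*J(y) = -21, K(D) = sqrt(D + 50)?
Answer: -30863/9146 + 3*I/7 ≈ -3.3745 + 0.42857*I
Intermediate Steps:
K(D) = sqrt(50 + D)
J(y) = -3 (J(y) = (1/7)*(-21) = -3)
30863/(-9146) + J(-119)/K(-99) = 30863/(-9146) - 3/sqrt(50 - 99) = 30863*(-1/9146) - 3*(-I/7) = -30863/9146 - 3*(-I/7) = -30863/9146 - (-3)*I/7 = -30863/9146 + 3*I/7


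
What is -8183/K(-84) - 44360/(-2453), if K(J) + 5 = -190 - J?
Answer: 24996859/272283 ≈ 91.805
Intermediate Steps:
K(J) = -195 - J (K(J) = -5 + (-190 - J) = -195 - J)
-8183/K(-84) - 44360/(-2453) = -8183/(-195 - 1*(-84)) - 44360/(-2453) = -8183/(-195 + 84) - 44360*(-1/2453) = -8183/(-111) + 44360/2453 = -8183*(-1/111) + 44360/2453 = 8183/111 + 44360/2453 = 24996859/272283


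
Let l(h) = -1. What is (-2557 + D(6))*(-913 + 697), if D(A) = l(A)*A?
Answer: 553608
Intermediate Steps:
D(A) = -A
(-2557 + D(6))*(-913 + 697) = (-2557 - 1*6)*(-913 + 697) = (-2557 - 6)*(-216) = -2563*(-216) = 553608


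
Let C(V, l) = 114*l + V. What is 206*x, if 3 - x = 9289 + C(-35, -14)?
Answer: -1576930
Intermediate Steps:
C(V, l) = V + 114*l
x = -7655 (x = 3 - (9289 + (-35 + 114*(-14))) = 3 - (9289 + (-35 - 1596)) = 3 - (9289 - 1631) = 3 - 1*7658 = 3 - 7658 = -7655)
206*x = 206*(-7655) = -1576930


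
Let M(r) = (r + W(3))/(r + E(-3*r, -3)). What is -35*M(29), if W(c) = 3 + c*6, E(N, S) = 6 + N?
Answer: 875/26 ≈ 33.654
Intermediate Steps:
W(c) = 3 + 6*c
M(r) = (21 + r)/(6 - 2*r) (M(r) = (r + (3 + 6*3))/(r + (6 - 3*r)) = (r + (3 + 18))/(6 - 2*r) = (r + 21)/(6 - 2*r) = (21 + r)/(6 - 2*r))
-35*M(29) = -35*(-21 - 1*29)/(2*(-3 + 29)) = -35*(-21 - 29)/(2*26) = -35*(-50)/(2*26) = -35*(-25/26) = 875/26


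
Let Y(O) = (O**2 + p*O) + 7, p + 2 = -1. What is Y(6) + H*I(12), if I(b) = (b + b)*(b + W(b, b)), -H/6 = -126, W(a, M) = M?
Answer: 435481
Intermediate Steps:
p = -3 (p = -2 - 1 = -3)
Y(O) = 7 + O**2 - 3*O (Y(O) = (O**2 - 3*O) + 7 = 7 + O**2 - 3*O)
H = 756 (H = -6*(-126) = 756)
I(b) = 4*b**2 (I(b) = (b + b)*(b + b) = (2*b)*(2*b) = 4*b**2)
Y(6) + H*I(12) = (7 + 6**2 - 3*6) + 756*(4*12**2) = (7 + 36 - 18) + 756*(4*144) = 25 + 756*576 = 25 + 435456 = 435481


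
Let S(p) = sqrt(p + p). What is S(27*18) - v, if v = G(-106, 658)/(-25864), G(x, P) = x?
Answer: -1/244 + 18*sqrt(3) ≈ 31.173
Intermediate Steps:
S(p) = sqrt(2)*sqrt(p) (S(p) = sqrt(2*p) = sqrt(2)*sqrt(p))
v = 1/244 (v = -106/(-25864) = -106*(-1/25864) = 1/244 ≈ 0.0040984)
S(27*18) - v = sqrt(2)*sqrt(27*18) - 1*1/244 = sqrt(2)*sqrt(486) - 1/244 = sqrt(2)*(9*sqrt(6)) - 1/244 = 18*sqrt(3) - 1/244 = -1/244 + 18*sqrt(3)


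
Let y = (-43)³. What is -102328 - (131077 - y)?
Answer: -312912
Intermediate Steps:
y = -79507
-102328 - (131077 - y) = -102328 - (131077 - 1*(-79507)) = -102328 - (131077 + 79507) = -102328 - 1*210584 = -102328 - 210584 = -312912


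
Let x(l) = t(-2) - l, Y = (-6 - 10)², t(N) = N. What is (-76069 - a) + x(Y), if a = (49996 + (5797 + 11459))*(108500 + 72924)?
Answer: -12201203175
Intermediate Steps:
a = 12201126848 (a = (49996 + 17256)*181424 = 67252*181424 = 12201126848)
Y = 256 (Y = (-16)² = 256)
x(l) = -2 - l
(-76069 - a) + x(Y) = (-76069 - 1*12201126848) + (-2 - 1*256) = (-76069 - 12201126848) + (-2 - 256) = -12201202917 - 258 = -12201203175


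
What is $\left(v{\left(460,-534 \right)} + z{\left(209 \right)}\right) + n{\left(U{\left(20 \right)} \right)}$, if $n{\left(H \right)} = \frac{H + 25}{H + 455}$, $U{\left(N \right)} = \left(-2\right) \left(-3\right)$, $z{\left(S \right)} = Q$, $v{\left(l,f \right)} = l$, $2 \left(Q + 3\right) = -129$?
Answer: $\frac{361947}{922} \approx 392.57$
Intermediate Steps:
$Q = - \frac{135}{2}$ ($Q = -3 + \frac{1}{2} \left(-129\right) = -3 - \frac{129}{2} = - \frac{135}{2} \approx -67.5$)
$z{\left(S \right)} = - \frac{135}{2}$
$U{\left(N \right)} = 6$
$n{\left(H \right)} = \frac{25 + H}{455 + H}$
$\left(v{\left(460,-534 \right)} + z{\left(209 \right)}\right) + n{\left(U{\left(20 \right)} \right)} = \left(460 - \frac{135}{2}\right) + \frac{25 + 6}{455 + 6} = \frac{785}{2} + \frac{1}{461} \cdot 31 = \frac{785}{2} + \frac{31}{461} = \frac{361947}{922}$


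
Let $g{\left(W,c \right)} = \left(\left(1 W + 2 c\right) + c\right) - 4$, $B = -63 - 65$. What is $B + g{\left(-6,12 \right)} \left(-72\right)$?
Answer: $-2000$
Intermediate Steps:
$B = -128$
$g{\left(W,c \right)} = -4 + W + 3 c$ ($g{\left(W,c \right)} = \left(\left(W + 2 c\right) + c\right) - 4 = \left(W + 3 c\right) - 4 = -4 + W + 3 c$)
$B + g{\left(-6,12 \right)} \left(-72\right) = -128 + \left(-4 - 6 + 3 \cdot 12\right) \left(-72\right) = -128 + \left(-4 - 6 + 36\right) \left(-72\right) = -128 + 26 \left(-72\right) = -128 - 1872 = -2000$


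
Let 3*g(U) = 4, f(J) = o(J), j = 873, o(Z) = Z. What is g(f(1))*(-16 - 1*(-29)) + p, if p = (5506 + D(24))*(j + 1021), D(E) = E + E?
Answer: 31557880/3 ≈ 1.0519e+7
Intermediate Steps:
f(J) = J
D(E) = 2*E
g(U) = 4/3 (g(U) = (⅓)*4 = 4/3)
p = 10519276 (p = (5506 + 2*24)*(873 + 1021) = (5506 + 48)*1894 = 5554*1894 = 10519276)
g(f(1))*(-16 - 1*(-29)) + p = 4*(-16 - 1*(-29))/3 + 10519276 = 4*(-16 + 29)/3 + 10519276 = (4/3)*13 + 10519276 = 52/3 + 10519276 = 31557880/3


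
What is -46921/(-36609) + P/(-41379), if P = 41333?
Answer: 142794754/504947937 ≈ 0.28279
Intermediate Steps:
-46921/(-36609) + P/(-41379) = -46921/(-36609) + 41333/(-41379) = -46921*(-1/36609) + 41333*(-1/41379) = 46921/36609 - 41333/41379 = 142794754/504947937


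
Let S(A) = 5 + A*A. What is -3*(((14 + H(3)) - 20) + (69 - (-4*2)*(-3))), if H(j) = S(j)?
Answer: -159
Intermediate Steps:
S(A) = 5 + A²
H(j) = 5 + j²
-3*(((14 + H(3)) - 20) + (69 - (-4*2)*(-3))) = -3*(((14 + (5 + 3²)) - 20) + (69 - (-4*2)*(-3))) = -3*(((14 + (5 + 9)) - 20) + (69 - (-8)*(-3))) = -3*(((14 + 14) - 20) + (69 - 1*24)) = -3*((28 - 20) + (69 - 24)) = -3*(8 + 45) = -3*53 = -159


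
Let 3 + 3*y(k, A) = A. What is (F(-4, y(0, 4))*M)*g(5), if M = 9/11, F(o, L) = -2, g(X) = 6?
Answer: -108/11 ≈ -9.8182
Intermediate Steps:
y(k, A) = -1 + A/3
M = 9/11 (M = 9*(1/11) = 9/11 ≈ 0.81818)
(F(-4, y(0, 4))*M)*g(5) = -2*9/11*6 = -18/11*6 = -108/11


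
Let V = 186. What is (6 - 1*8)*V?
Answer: -372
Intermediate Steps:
(6 - 1*8)*V = (6 - 1*8)*186 = (6 - 8)*186 = -2*186 = -372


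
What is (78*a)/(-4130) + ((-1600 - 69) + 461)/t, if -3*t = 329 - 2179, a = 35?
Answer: -142983/54575 ≈ -2.6199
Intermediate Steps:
t = 1850/3 (t = -(329 - 2179)/3 = -⅓*(-1850) = 1850/3 ≈ 616.67)
(78*a)/(-4130) + ((-1600 - 69) + 461)/t = (78*35)/(-4130) + ((-1600 - 69) + 461)/(1850/3) = 2730*(-1/4130) + (-1669 + 461)*(3/1850) = -39/59 - 1208*3/1850 = -39/59 - 1812/925 = -142983/54575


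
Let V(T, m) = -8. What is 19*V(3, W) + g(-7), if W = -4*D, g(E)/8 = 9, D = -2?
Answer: -80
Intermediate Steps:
g(E) = 72 (g(E) = 8*9 = 72)
W = 8 (W = -4*(-2) = 8)
19*V(3, W) + g(-7) = 19*(-8) + 72 = -152 + 72 = -80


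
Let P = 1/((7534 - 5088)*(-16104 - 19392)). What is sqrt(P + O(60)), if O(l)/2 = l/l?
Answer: sqrt(104698205460709)/7235268 ≈ 1.4142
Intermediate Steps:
O(l) = 2 (O(l) = 2*(l/l) = 2*1 = 2)
P = -1/86823216 (P = 1/(2446*(-35496)) = 1/(-86823216) = -1/86823216 ≈ -1.1518e-8)
sqrt(P + O(60)) = sqrt(-1/86823216 + 2) = sqrt(173646431/86823216) = sqrt(104698205460709)/7235268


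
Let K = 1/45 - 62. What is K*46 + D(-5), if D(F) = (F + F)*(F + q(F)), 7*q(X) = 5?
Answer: -884558/315 ≈ -2808.1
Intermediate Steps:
q(X) = 5/7 (q(X) = (⅐)*5 = 5/7)
D(F) = 2*F*(5/7 + F) (D(F) = (F + F)*(F + 5/7) = (2*F)*(5/7 + F) = 2*F*(5/7 + F))
K = -2789/45 (K = 1/45 - 62 = -2789/45 ≈ -61.978)
K*46 + D(-5) = -2789/45*46 + (2/7)*(-5)*(5 + 7*(-5)) = -128294/45 + (2/7)*(-5)*(5 - 35) = -128294/45 + (2/7)*(-5)*(-30) = -128294/45 + 300/7 = -884558/315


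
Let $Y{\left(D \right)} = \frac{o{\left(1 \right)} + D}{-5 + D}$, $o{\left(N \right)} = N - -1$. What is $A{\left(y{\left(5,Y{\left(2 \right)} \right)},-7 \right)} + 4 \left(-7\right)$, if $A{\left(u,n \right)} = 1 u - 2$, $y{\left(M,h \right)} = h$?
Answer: $- \frac{94}{3} \approx -31.333$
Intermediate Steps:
$o{\left(N \right)} = 1 + N$ ($o{\left(N \right)} = N + 1 = 1 + N$)
$Y{\left(D \right)} = \frac{2 + D}{-5 + D}$ ($Y{\left(D \right)} = \frac{\left(1 + 1\right) + D}{-5 + D} = \frac{2 + D}{-5 + D}$)
$A{\left(u,n \right)} = -2 + u$ ($A{\left(u,n \right)} = u - 2 = -2 + u$)
$A{\left(y{\left(5,Y{\left(2 \right)} \right)},-7 \right)} + 4 \left(-7\right) = \left(-2 + \frac{2 + 2}{-5 + 2}\right) + 4 \left(-7\right) = \left(-2 + \frac{1}{-3} \cdot 4\right) - 28 = \left(-2 - \frac{4}{3}\right) - 28 = - \frac{10}{3} - 28 = - \frac{94}{3}$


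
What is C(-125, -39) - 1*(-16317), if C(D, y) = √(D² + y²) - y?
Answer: 16356 + √17146 ≈ 16487.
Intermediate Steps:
C(-125, -39) - 1*(-16317) = (√((-125)² + (-39)²) - 1*(-39)) - 1*(-16317) = (√(15625 + 1521) + 39) + 16317 = (√17146 + 39) + 16317 = (39 + √17146) + 16317 = 16356 + √17146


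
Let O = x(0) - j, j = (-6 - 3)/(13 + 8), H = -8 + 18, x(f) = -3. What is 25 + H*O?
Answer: -5/7 ≈ -0.71429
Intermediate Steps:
H = 10
j = -3/7 (j = -9/21 = -9*1/21 = -3/7 ≈ -0.42857)
O = -18/7 (O = -3 - 1*(-3/7) = -3 + 3/7 = -18/7 ≈ -2.5714)
25 + H*O = 25 + 10*(-18/7) = 25 - 180/7 = -5/7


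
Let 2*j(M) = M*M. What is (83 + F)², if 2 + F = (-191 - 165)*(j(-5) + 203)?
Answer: 5873229769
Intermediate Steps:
j(M) = M²/2 (j(M) = (M*M)/2 = M²/2)
F = -76720 (F = -2 + (-191 - 165)*((½)*(-5)² + 203) = -2 - 356*((½)*25 + 203) = -2 - 356*(25/2 + 203) = -2 - 356*431/2 = -2 - 76718 = -76720)
(83 + F)² = (83 - 76720)² = (-76637)² = 5873229769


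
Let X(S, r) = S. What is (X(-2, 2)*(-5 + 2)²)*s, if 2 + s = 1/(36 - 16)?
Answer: 351/10 ≈ 35.100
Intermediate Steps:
s = -39/20 (s = -2 + 1/(36 - 16) = -2 + 1/20 = -39/20 ≈ -1.9500)
(X(-2, 2)*(-5 + 2)²)*s = -2*(-5 + 2)²*(-39/20) = -2*(-3)²*(-39/20) = -2*9*(-39/20) = -18*(-39/20) = 351/10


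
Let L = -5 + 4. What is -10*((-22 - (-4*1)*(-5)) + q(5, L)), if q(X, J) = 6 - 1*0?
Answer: 360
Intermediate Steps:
L = -1
q(X, J) = 6 (q(X, J) = 6 + 0 = 6)
-10*((-22 - (-4*1)*(-5)) + q(5, L)) = -10*((-22 - (-4*1)*(-5)) + 6) = -10*((-22 - (-4)*(-5)) + 6) = -10*((-22 - 1*20) + 6) = -10*((-22 - 20) + 6) = -10*(-42 + 6) = -10*(-36) = 360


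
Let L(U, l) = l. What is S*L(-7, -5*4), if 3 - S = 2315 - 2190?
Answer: 2440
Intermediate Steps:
S = -122 (S = 3 - (2315 - 2190) = 3 - 1*125 = 3 - 125 = -122)
S*L(-7, -5*4) = -(-610)*4 = -122*(-20) = 2440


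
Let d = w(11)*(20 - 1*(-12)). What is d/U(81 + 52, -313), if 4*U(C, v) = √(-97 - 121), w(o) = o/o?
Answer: -64*I*√218/109 ≈ -8.6693*I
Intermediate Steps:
w(o) = 1
U(C, v) = I*√218/4 (U(C, v) = √(-97 - 121)/4 = √(-218)/4 = (I*√218)/4 = I*√218/4)
d = 32 (d = 1*(20 - 1*(-12)) = 1*(20 + 12) = 1*32 = 32)
d/U(81 + 52, -313) = 32/((I*√218/4)) = 32*(-2*I*√218/109) = -64*I*√218/109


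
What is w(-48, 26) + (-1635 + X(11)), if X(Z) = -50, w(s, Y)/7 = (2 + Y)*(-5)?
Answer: -2665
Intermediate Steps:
w(s, Y) = -70 - 35*Y (w(s, Y) = 7*((2 + Y)*(-5)) = 7*(-10 - 5*Y) = -70 - 35*Y)
w(-48, 26) + (-1635 + X(11)) = (-70 - 35*26) + (-1635 - 50) = (-70 - 910) - 1685 = -980 - 1685 = -2665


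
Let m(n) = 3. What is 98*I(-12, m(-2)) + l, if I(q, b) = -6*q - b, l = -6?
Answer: 6756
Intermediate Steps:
I(q, b) = -b - 6*q
98*I(-12, m(-2)) + l = 98*(-1*3 - 6*(-12)) - 6 = 98*(-3 + 72) - 6 = 98*69 - 6 = 6762 - 6 = 6756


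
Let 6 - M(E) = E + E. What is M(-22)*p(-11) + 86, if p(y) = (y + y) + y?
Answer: -1564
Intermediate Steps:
p(y) = 3*y (p(y) = 2*y + y = 3*y)
M(E) = 6 - 2*E (M(E) = 6 - (E + E) = 6 - 2*E)
M(-22)*p(-11) + 86 = (6 - 2*(-22))*(3*(-11)) + 86 = (6 + 44)*(-33) + 86 = 50*(-33) + 86 = -1650 + 86 = -1564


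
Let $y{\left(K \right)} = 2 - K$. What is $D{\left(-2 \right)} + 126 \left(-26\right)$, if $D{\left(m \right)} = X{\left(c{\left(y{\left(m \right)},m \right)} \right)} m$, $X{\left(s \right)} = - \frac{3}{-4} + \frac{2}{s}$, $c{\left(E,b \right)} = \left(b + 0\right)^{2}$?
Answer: $- \frac{6557}{2} \approx -3278.5$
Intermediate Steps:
$c{\left(E,b \right)} = b^{2}$
$X{\left(s \right)} = \frac{3}{4} + \frac{2}{s}$ ($X{\left(s \right)} = \left(-3\right) \left(- \frac{1}{4}\right) + \frac{2}{s} = \frac{3}{4} + \frac{2}{s}$)
$D{\left(m \right)} = m \left(\frac{3}{4} + \frac{2}{m^{2}}\right)$ ($D{\left(m \right)} = \left(\frac{3}{4} + \frac{2}{m^{2}}\right) m = m \left(\frac{3}{4} + \frac{2}{m^{2}}\right)$)
$D{\left(-2 \right)} + 126 \left(-26\right) = \left(\frac{2}{-2} + \frac{3}{4} \left(-2\right)\right) + 126 \left(-26\right) = \left(2 \left(- \frac{1}{2}\right) - \frac{3}{2}\right) - 3276 = \left(-1 - \frac{3}{2}\right) - 3276 = - \frac{5}{2} - 3276 = - \frac{6557}{2}$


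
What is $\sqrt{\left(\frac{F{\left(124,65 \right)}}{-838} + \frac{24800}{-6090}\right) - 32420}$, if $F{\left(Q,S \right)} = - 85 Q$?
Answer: $\frac{i \sqrt{2110384996020210}}{255171} \approx 180.03 i$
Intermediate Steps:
$\sqrt{\left(\frac{F{\left(124,65 \right)}}{-838} + \frac{24800}{-6090}\right) - 32420} = \sqrt{\left(\frac{\left(-85\right) 124}{-838} + \frac{24800}{-6090}\right) - 32420} = \sqrt{\left(\left(-10540\right) \left(- \frac{1}{838}\right) + 24800 \left(- \frac{1}{6090}\right)\right) - 32420} = \sqrt{\left(\frac{5270}{419} - \frac{2480}{609}\right) - 32420} = \sqrt{\frac{2170310}{255171} - 32420} = \sqrt{- \frac{8270473510}{255171}} = \frac{i \sqrt{2110384996020210}}{255171}$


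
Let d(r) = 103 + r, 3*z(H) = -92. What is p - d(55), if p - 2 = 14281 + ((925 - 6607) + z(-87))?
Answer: 25237/3 ≈ 8412.3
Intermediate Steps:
z(H) = -92/3 (z(H) = (⅓)*(-92) = -92/3)
p = 25711/3 (p = 2 + (14281 + ((925 - 6607) - 92/3)) = 2 + (14281 + (-5682 - 92/3)) = 2 + (14281 - 17138/3) = 2 + 25705/3 = 25711/3 ≈ 8570.3)
p - d(55) = 25711/3 - (103 + 55) = 25711/3 - 1*158 = 25711/3 - 158 = 25237/3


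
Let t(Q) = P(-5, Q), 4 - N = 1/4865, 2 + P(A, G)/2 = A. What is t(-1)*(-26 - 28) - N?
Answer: 3658481/4865 ≈ 752.00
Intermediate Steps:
P(A, G) = -4 + 2*A
N = 19459/4865 (N = 4 - 1/4865 = 19459/4865 ≈ 3.9998)
t(Q) = -14 (t(Q) = -4 + 2*(-5) = -4 - 10 = -14)
t(-1)*(-26 - 28) - N = -14*(-26 - 28) - 1*19459/4865 = -14*(-54) - 19459/4865 = 756 - 19459/4865 = 3658481/4865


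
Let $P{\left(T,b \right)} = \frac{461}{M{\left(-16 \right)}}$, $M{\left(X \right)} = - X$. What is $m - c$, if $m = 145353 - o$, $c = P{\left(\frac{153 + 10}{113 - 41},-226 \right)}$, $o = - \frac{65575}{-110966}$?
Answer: $\frac{129007825721}{887728} \approx 1.4532 \cdot 10^{5}$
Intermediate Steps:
$o = \frac{65575}{110966}$ ($o = \left(-65575\right) \left(- \frac{1}{110966}\right) = \frac{65575}{110966} \approx 0.59095$)
$P{\left(T,b \right)} = \frac{461}{16}$ ($P{\left(T,b \right)} = \frac{461}{\left(-1\right) \left(-16\right)} = \frac{461}{16}$)
$c = \frac{461}{16} \approx 28.813$
$m = \frac{16129175423}{110966}$ ($m = 145353 - \frac{65575}{110966} = \frac{16129175423}{110966} \approx 1.4535 \cdot 10^{5}$)
$m - c = \frac{16129175423}{110966} - \frac{461}{16} = \frac{129007825721}{887728}$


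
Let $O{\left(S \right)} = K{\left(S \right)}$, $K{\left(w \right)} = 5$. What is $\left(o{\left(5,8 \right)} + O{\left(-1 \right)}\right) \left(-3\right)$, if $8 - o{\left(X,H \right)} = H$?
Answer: $-15$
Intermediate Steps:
$o{\left(X,H \right)} = 8 - H$
$O{\left(S \right)} = 5$
$\left(o{\left(5,8 \right)} + O{\left(-1 \right)}\right) \left(-3\right) = \left(\left(8 - 8\right) + 5\right) \left(-3\right) = \left(0 + 5\right) \left(-3\right) = 5 \left(-3\right) = -15$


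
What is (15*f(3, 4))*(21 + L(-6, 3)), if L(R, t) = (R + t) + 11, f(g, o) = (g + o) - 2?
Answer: 2175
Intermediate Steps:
f(g, o) = -2 + g + o
L(R, t) = 11 + R + t
(15*f(3, 4))*(21 + L(-6, 3)) = (15*(-2 + 3 + 4))*(21 + (11 - 6 + 3)) = (15*5)*(21 + 8) = 75*29 = 2175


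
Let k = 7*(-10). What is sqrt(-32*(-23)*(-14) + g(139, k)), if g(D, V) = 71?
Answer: 3*I*sqrt(1137) ≈ 101.16*I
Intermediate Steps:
k = -70
sqrt(-32*(-23)*(-14) + g(139, k)) = sqrt(-32*(-23)*(-14) + 71) = sqrt(736*(-14) + 71) = sqrt(-10304 + 71) = sqrt(-10233) = 3*I*sqrt(1137)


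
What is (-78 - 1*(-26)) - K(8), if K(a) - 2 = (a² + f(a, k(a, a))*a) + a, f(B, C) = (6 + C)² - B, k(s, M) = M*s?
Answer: -39262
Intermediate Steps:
K(a) = 2 + a + a² + a*((6 + a²)² - a) (K(a) = 2 + ((a² + ((6 + a*a)² - a)*a) + a) = 2 + ((a² + ((6 + a²)² - a)*a) + a) = 2 + ((a² + a*((6 + a²)² - a)) + a) = 2 + (a + a² + a*((6 + a²)² - a)) = 2 + a + a² + a*((6 + a²)² - a))
(-78 - 1*(-26)) - K(8) = (-78 - 1*(-26)) - (2 + 8⁵ + 12*8³ + 37*8) = (-78 + 26) - (2 + 32768 + 12*512 + 296) = -52 - (2 + 32768 + 6144 + 296) = -52 - 1*39210 = -52 - 39210 = -39262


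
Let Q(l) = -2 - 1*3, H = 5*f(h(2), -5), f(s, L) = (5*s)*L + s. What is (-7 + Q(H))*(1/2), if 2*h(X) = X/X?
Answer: -6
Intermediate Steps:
h(X) = ½ (h(X) = (X/X)/2 = (½)*1 = ½)
f(s, L) = s + 5*L*s (f(s, L) = 5*L*s + s = s + 5*L*s)
H = -60 (H = 5*((1 + 5*(-5))/2) = 5*((1 - 25)/2) = 5*((½)*(-24)) = 5*(-12) = -60)
Q(l) = -5 (Q(l) = -2 - 3 = -5)
(-7 + Q(H))*(1/2) = (-7 - 5)*(1/2) = -12/2 = -12*½ = -6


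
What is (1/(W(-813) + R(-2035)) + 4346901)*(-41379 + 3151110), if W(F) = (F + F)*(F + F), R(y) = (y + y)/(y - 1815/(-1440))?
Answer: 211444609700336149867961/15642063548 ≈ 1.3518e+13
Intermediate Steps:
R(y) = 2*y/(121/96 + y) (R(y) = (2*y)/(y - 1815*(-1/1440)) = (2*y)/(y + 121/96) = (2*y)/(121/96 + y) = 2*y/(121/96 + y))
W(F) = 4*F² (W(F) = (2*F)*(2*F) = 4*F²)
(1/(W(-813) + R(-2035)) + 4346901)*(-41379 + 3151110) = (1/(4*(-813)² + 192*(-2035)/(121 + 96*(-2035))) + 4346901)*(-41379 + 3151110) = (1/(4*660969 + 192*(-2035)/(121 - 195360)) + 4346901)*3109731 = (1/(2643876 + 192*(-2035)/(-195239)) + 4346901)*3109731 = (1/(2643876 + 192*(-2035)*(-1/195239)) + 4346901)*3109731 = (1/(2643876 + 35520/17749) + 4346901)*3109731 = (1/(46926190644/17749) + 4346901)*3109731 = (17749/46926190644 + 4346901)*3109731 = (203983505036611993/46926190644)*3109731 = 211444609700336149867961/15642063548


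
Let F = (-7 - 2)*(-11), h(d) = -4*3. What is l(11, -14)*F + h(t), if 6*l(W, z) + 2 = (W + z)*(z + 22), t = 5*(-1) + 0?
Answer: -441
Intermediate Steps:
t = -5 (t = -5 + 0 = -5)
h(d) = -12
l(W, z) = -⅓ + (22 + z)*(W + z)/6 (l(W, z) = -⅓ + ((W + z)*(z + 22))/6 = -⅓ + ((W + z)*(22 + z))/6 = -⅓ + ((22 + z)*(W + z))/6 = -⅓ + (22 + z)*(W + z)/6)
F = 99 (F = -9*(-11) = 99)
l(11, -14)*F + h(t) = (-⅓ + (⅙)*(-14)² + (11/3)*11 + (11/3)*(-14) + (⅙)*11*(-14))*99 - 12 = (-⅓ + (⅙)*196 + 121/3 - 154/3 - 77/3)*99 - 12 = (-⅓ + 98/3 + 121/3 - 154/3 - 77/3)*99 - 12 = -13/3*99 - 12 = -429 - 12 = -441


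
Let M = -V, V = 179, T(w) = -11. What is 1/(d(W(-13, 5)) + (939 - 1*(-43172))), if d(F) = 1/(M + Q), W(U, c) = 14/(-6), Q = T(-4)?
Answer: 190/8381089 ≈ 2.2670e-5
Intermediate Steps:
Q = -11
W(U, c) = -7/3 (W(U, c) = 14*(-1/6) = -7/3)
M = -179 (M = -1*179 = -179)
d(F) = -1/190 (d(F) = 1/(-179 - 11) = 1/(-190) = -1/190)
1/(d(W(-13, 5)) + (939 - 1*(-43172))) = 1/(-1/190 + (939 - 1*(-43172))) = 1/(-1/190 + (939 + 43172)) = 1/(-1/190 + 44111) = 1/(8381089/190) = 190/8381089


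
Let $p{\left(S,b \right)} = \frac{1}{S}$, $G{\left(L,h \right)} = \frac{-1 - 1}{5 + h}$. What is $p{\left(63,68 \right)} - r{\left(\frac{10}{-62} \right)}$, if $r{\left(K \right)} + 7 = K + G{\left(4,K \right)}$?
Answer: $\frac{370606}{48825} \approx 7.5905$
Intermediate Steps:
$G{\left(L,h \right)} = - \frac{2}{5 + h}$
$r{\left(K \right)} = -7 + K - \frac{2}{5 + K}$ ($r{\left(K \right)} = -7 + \left(K - \frac{2}{5 + K}\right) = -7 + K - \frac{2}{5 + K}$)
$p{\left(63,68 \right)} - r{\left(\frac{10}{-62} \right)} = \frac{1}{63} - \frac{-2 + \left(-7 + \frac{10}{-62}\right) \left(5 + \frac{10}{-62}\right)}{5 + \frac{10}{-62}} = \frac{1}{63} - \frac{-2 + \left(-7 + 10 \left(- \frac{1}{62}\right)\right) \left(5 + 10 \left(- \frac{1}{62}\right)\right)}{5 + 10 \left(- \frac{1}{62}\right)} = \frac{1}{63} - \frac{-2 + \left(-7 - \frac{5}{31}\right) \left(5 - \frac{5}{31}\right)}{5 - \frac{5}{31}} = \frac{1}{63} - \frac{-2 - \frac{33300}{961}}{\frac{150}{31}} = \frac{1}{63} - \frac{31 \left(-2 - \frac{33300}{961}\right)}{150} = \frac{1}{63} - \frac{31}{150} \left(- \frac{35222}{961}\right) = \frac{1}{63} - - \frac{17611}{2325} = \frac{1}{63} + \frac{17611}{2325} = \frac{370606}{48825}$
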